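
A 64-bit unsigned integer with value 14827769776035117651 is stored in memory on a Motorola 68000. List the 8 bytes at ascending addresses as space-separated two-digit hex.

14827769776035117651 in hexadecimal, padded to 64 bits, is 0xCDC6D20CE7D8BA53.
Split into bytes (most-significant first): CD C6 D2 0C E7 D8 BA 53.
Big-endian: lowest address holds the most-significant byte.
So the memory order matches the most-significant-first order: CD C6 D2 0C E7 D8 BA 53.

CD C6 D2 0C E7 D8 BA 53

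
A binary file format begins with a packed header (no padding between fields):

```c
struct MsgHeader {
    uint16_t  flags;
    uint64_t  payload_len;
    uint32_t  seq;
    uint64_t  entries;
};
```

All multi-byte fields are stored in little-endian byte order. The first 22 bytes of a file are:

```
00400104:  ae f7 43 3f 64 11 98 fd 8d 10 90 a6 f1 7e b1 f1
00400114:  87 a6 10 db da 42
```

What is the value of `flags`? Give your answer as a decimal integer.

`flags` is the first field, at byte offset 0, occupying 2 bytes.
Bytes at offsets 0..1: AE F7.
Little-endian stores the least-significant byte at the lowest address.
Reassemble most-significant byte first: F7 AE → 0xF7AE.
0xF7AE = 63406.

63406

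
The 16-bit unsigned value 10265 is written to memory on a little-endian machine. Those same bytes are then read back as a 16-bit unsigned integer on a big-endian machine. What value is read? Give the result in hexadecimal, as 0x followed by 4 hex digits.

10265 in 16-bit hexadecimal is 0x2819.
Stored little-endian, the bytes at ascending addresses are 19 28.
Read back as big-endian, the last byte is least significant, giving 0x1928.

0x1928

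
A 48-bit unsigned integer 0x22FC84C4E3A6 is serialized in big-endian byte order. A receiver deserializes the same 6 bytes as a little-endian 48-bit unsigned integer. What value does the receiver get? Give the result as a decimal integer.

Stored big-endian, the bytes at ascending addresses are 22 FC 84 C4 E3 A6.
Read back as little-endian, the first byte is least significant, giving 0xA6E3C484FC22.
0xA6E3C484FC22 = 183497184836642.

183497184836642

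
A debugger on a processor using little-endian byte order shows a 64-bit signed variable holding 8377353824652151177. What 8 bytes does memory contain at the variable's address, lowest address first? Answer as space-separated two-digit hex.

89 C9 26 1C EB 56 42 74

8377353824652151177 in hexadecimal, padded to 64 bits, is 0x744256EB1C26C989.
Split into bytes (most-significant first): 74 42 56 EB 1C 26 C9 89.
Little-endian stores the least-significant byte at the lowest address.
So at ascending addresses the bytes are 89 C9 26 1C EB 56 42 74.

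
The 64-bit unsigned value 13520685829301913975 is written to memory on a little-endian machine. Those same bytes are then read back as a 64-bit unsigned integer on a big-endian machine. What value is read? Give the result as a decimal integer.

13520685829301913975 in 64-bit hexadecimal is 0xBBA320204732C977.
Stored little-endian, the bytes at ascending addresses are 77 C9 32 47 20 20 A3 BB.
Read back as big-endian, the last byte is least significant, giving 0x77C932472020A3BB.
0x77C932472020A3BB = 8631485441895343035.

8631485441895343035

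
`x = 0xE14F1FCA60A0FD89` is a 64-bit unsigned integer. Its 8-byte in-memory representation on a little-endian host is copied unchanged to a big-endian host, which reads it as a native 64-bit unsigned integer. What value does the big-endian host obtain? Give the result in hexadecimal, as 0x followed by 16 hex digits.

0x89FDA060CA1F4FE1

Stored little-endian, the bytes at ascending addresses are 89 FD A0 60 CA 1F 4F E1.
Read back as big-endian, the last byte is least significant, giving 0x89FDA060CA1F4FE1.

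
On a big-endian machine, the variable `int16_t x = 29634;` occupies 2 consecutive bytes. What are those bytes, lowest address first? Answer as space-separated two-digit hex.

73 C2

29634 in hexadecimal, padded to 16 bits, is 0x73C2.
Split into bytes (most-significant first): 73 C2.
Big-endian stores the most-significant byte at the lowest address.
So the memory order matches the most-significant-first order: 73 C2.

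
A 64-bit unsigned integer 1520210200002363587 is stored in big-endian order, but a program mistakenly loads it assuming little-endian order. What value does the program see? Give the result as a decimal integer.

14051249920470358037

1520210200002363587 in 64-bit hexadecimal is 0x1518DF1F5B1100C3.
Stored big-endian, the bytes at ascending addresses are 15 18 DF 1F 5B 11 00 C3.
Read back as little-endian, the first byte is least significant, giving 0xC300115B1FDF1815.
0xC300115B1FDF1815 = 14051249920470358037.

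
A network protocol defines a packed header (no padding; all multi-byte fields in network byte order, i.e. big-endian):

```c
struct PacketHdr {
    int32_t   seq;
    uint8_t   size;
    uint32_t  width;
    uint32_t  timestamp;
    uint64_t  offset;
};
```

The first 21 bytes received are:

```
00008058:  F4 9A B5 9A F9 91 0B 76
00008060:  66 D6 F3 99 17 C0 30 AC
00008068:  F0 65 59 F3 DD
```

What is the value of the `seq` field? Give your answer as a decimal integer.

`seq` is the first field, at byte offset 0, occupying 4 bytes.
Bytes at offsets 0..3: F4 9A B5 9A.
Big-endian: lowest address holds the most-significant byte.
The bytes are already most-significant first: 0xF49AB59A.
Top bit is set, so as a signed 32-bit value this is 0xF49AB59A − 2^32 = -191187558.

-191187558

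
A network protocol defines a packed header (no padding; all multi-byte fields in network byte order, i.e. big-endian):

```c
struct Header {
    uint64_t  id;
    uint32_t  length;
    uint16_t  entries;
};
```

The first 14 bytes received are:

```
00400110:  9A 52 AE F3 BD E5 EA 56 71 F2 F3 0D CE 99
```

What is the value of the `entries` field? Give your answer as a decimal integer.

52889

`entries` follows `id` (8 B), `length` (4 B), so it starts at offset 8 + 4 = 12 and occupies 2 bytes.
Bytes at offsets 12..13: CE 99.
Big-endian: lowest address holds the most-significant byte.
The bytes are already most-significant first: 0xCE99.
0xCE99 = 52889.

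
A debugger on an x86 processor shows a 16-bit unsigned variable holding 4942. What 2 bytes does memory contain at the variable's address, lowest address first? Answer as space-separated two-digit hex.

4942 in hexadecimal, padded to 16 bits, is 0x134E.
Split into bytes (most-significant first): 13 4E.
Little-endian stores the least-significant byte at the lowest address.
So at ascending addresses the bytes are 4E 13.

4E 13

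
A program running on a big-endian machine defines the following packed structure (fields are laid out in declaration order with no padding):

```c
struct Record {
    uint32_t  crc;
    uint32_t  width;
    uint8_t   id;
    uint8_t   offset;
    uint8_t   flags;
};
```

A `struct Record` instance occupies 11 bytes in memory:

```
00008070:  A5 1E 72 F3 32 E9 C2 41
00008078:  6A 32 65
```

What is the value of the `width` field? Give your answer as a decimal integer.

854180417

`width` follows `crc` (4 bytes), so it starts at byte offset 4 and occupies 4 bytes.
Bytes at offsets 4..7: 32 E9 C2 41.
Big-endian stores the most-significant byte at the lowest address.
The bytes are already most-significant first: 0x32E9C241.
0x32E9C241 = 854180417.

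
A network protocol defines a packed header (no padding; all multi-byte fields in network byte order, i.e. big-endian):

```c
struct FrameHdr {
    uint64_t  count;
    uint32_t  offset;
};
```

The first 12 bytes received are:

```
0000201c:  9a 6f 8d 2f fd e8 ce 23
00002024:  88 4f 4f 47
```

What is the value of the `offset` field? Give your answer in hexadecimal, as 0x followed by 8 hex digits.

0x884F4F47

`offset` follows `count` (8 bytes), so it starts at byte offset 8 and occupies 4 bytes.
Bytes at offsets 8..11: 88 4F 4F 47.
In big-endian order the high byte comes first in memory.
The bytes are already most-significant first: 0x884F4F47.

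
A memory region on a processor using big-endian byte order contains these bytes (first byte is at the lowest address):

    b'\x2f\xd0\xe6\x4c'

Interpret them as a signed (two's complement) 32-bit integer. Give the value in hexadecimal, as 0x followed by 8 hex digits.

0x2FD0E64C

Big-endian stores the most-significant byte at the lowest address.
The bytes are already most-significant first: 0x2FD0E64C.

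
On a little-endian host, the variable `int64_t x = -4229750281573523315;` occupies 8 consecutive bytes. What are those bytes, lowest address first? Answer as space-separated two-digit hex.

8D A0 33 72 87 E8 4C C5

Two's complement of -4229750281573523315 in 64 bits: 4229750281573523315 = 0x3AB317788DCC5F73; invert → 0xC54CE8877233A08C; add 1 → 0xC54CE8877233A08D.
Split into bytes (most-significant first): C5 4C E8 87 72 33 A0 8D.
Little-endian: lowest address holds the least-significant byte.
So at ascending addresses the bytes are 8D A0 33 72 87 E8 4C C5.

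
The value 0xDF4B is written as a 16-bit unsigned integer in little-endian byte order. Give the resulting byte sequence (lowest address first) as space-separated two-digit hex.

4B DF

Split into bytes (most-significant first): DF 4B.
In little-endian order the low byte comes first in memory.
So at ascending addresses the bytes are 4B DF.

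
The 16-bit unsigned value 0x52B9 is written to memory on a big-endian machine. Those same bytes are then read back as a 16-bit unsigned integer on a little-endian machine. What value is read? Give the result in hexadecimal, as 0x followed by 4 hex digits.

Stored big-endian, the bytes at ascending addresses are 52 B9.
Read back as little-endian, the first byte is least significant, giving 0xB952.

0xB952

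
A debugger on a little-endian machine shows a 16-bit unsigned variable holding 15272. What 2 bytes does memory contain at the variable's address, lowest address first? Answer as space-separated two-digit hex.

15272 in hexadecimal, padded to 16 bits, is 0x3BA8.
Split into bytes (most-significant first): 3B A8.
Little-endian: lowest address holds the least-significant byte.
So at ascending addresses the bytes are A8 3B.

A8 3B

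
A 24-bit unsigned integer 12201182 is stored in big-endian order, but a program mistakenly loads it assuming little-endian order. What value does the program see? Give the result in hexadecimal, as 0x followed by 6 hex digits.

12201182 in 24-bit hexadecimal is 0xBA2CDE.
Stored big-endian, the bytes at ascending addresses are BA 2C DE.
Read back as little-endian, the first byte is least significant, giving 0xDE2CBA.

0xDE2CBA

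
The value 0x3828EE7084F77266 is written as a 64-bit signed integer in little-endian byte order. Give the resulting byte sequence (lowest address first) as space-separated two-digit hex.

66 72 F7 84 70 EE 28 38

Split into bytes (most-significant first): 38 28 EE 70 84 F7 72 66.
Little-endian: lowest address holds the least-significant byte.
So at ascending addresses the bytes are 66 72 F7 84 70 EE 28 38.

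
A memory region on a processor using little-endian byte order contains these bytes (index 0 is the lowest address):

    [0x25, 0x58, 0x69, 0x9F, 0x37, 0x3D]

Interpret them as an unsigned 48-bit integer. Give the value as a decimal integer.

67309106976805

Little-endian stores the least-significant byte at the lowest address.
Reassemble most-significant byte first: 3D 37 9F 69 58 25 → 0x3D379F695825.
0x3D379F695825 = 67309106976805.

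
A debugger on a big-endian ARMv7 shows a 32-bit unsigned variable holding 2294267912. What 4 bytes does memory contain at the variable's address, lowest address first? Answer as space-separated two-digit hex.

2294267912 in hexadecimal, padded to 32 bits, is 0x88BFC008.
Split into bytes (most-significant first): 88 BF C0 08.
In big-endian order the high byte comes first in memory.
So the memory order matches the most-significant-first order: 88 BF C0 08.

88 BF C0 08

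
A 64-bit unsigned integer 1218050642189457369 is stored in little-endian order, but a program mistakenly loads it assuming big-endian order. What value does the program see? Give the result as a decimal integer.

15679039138997397264

1218050642189457369 in 64-bit hexadecimal is 0x10E7629B062397D9.
Stored little-endian, the bytes at ascending addresses are D9 97 23 06 9B 62 E7 10.
Read back as big-endian, the last byte is least significant, giving 0xD99723069B62E710.
0xD99723069B62E710 = 15679039138997397264.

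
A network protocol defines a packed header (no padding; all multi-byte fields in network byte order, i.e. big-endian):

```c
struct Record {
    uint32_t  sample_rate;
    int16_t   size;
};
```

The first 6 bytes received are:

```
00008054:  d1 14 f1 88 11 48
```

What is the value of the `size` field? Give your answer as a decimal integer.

4424

`size` follows `sample_rate` (4 bytes), so it starts at byte offset 4 and occupies 2 bytes.
Bytes at offsets 4..5: 11 48.
In big-endian order the high byte comes first in memory.
The bytes are already most-significant first: 0x1148.
0x1148 = 4424.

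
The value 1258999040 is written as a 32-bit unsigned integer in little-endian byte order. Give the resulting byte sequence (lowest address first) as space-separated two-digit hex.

1258999040 in hexadecimal, padded to 32 bits, is 0x4B0ACD00.
Split into bytes (most-significant first): 4B 0A CD 00.
Little-endian: lowest address holds the least-significant byte.
So at ascending addresses the bytes are 00 CD 0A 4B.

00 CD 0A 4B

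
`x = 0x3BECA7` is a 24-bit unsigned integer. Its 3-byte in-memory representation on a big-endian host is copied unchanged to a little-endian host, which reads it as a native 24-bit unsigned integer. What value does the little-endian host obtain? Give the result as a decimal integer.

Stored big-endian, the bytes at ascending addresses are 3B EC A7.
Read back as little-endian, the first byte is least significant, giving 0xA7EC3B.
0xA7EC3B = 11004987.

11004987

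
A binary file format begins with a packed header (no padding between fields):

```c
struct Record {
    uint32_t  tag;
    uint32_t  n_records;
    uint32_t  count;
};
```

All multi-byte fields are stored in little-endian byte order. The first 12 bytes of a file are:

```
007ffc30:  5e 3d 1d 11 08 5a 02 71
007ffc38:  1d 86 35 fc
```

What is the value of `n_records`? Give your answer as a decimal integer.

1895979528

`n_records` follows `tag` (4 bytes), so it starts at byte offset 4 and occupies 4 bytes.
Bytes at offsets 4..7: 08 5A 02 71.
Little-endian: lowest address holds the least-significant byte.
Reassemble most-significant byte first: 71 02 5A 08 → 0x71025A08.
0x71025A08 = 1895979528.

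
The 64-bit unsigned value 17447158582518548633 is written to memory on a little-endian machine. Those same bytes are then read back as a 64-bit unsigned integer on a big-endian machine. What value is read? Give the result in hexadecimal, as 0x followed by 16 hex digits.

17447158582518548633 in 64-bit hexadecimal is 0xF220C24AB2ED0899.
Stored little-endian, the bytes at ascending addresses are 99 08 ED B2 4A C2 20 F2.
Read back as big-endian, the last byte is least significant, giving 0x9908EDB24AC220F2.

0x9908EDB24AC220F2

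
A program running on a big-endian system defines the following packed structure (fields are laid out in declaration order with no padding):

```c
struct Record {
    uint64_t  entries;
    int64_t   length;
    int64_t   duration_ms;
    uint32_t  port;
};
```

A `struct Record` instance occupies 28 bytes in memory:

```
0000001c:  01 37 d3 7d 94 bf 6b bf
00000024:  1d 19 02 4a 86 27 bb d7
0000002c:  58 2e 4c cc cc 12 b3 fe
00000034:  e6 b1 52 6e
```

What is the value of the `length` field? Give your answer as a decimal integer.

`length` follows `entries` (8 bytes), so it starts at byte offset 8 and occupies 8 bytes.
Bytes at offsets 8..15: 1D 19 02 4A 86 27 BB D7.
Big-endian stores the most-significant byte at the lowest address.
The bytes are already most-significant first: 0x1D19024A8627BBD7.
0x1D19024A8627BBD7 = 2096709620619262935.

2096709620619262935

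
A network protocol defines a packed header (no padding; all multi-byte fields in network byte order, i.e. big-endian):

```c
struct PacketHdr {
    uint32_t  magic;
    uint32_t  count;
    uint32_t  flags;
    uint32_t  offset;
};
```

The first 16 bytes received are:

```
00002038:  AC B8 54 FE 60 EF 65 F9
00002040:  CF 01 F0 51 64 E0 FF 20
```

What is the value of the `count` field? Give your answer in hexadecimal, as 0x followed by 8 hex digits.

0x60EF65F9

`count` follows `magic` (4 bytes), so it starts at byte offset 4 and occupies 4 bytes.
Bytes at offsets 4..7: 60 EF 65 F9.
Big-endian: lowest address holds the most-significant byte.
The bytes are already most-significant first: 0x60EF65F9.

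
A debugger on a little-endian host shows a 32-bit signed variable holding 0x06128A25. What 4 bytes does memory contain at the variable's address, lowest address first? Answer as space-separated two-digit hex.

25 8A 12 06

Split into bytes (most-significant first): 06 12 8A 25.
Little-endian: lowest address holds the least-significant byte.
So at ascending addresses the bytes are 25 8A 12 06.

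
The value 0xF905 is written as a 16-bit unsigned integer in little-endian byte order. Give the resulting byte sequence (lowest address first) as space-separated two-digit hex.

05 F9

Split into bytes (most-significant first): F9 05.
Little-endian stores the least-significant byte at the lowest address.
So at ascending addresses the bytes are 05 F9.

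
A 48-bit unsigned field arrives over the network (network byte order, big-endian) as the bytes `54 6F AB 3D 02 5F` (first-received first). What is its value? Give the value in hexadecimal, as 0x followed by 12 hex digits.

0x546FAB3D025F

Big-endian stores the most-significant byte at the lowest address.
The bytes are already most-significant first: 0x546FAB3D025F.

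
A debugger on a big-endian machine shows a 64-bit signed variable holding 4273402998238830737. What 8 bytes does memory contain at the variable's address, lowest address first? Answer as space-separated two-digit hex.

3B 4E 2D 62 AC 1D 60 91

4273402998238830737 in hexadecimal, padded to 64 bits, is 0x3B4E2D62AC1D6091.
Split into bytes (most-significant first): 3B 4E 2D 62 AC 1D 60 91.
Big-endian stores the most-significant byte at the lowest address.
So the memory order matches the most-significant-first order: 3B 4E 2D 62 AC 1D 60 91.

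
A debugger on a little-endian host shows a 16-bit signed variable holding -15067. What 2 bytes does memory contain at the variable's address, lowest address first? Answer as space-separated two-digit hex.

25 C5

Two's complement of -15067 in 16 bits: 15067 = 0x3ADB; invert → 0xC524; add 1 → 0xC525.
Split into bytes (most-significant first): C5 25.
In little-endian order the low byte comes first in memory.
So at ascending addresses the bytes are 25 C5.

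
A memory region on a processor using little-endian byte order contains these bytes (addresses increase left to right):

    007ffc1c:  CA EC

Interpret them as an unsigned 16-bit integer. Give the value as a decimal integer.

60618

Little-endian: lowest address holds the least-significant byte.
Reassemble most-significant byte first: EC CA → 0xECCA.
0xECCA = 60618.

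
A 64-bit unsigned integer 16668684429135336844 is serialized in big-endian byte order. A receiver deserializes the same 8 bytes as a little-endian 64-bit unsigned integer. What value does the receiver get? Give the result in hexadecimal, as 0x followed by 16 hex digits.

16668684429135336844 in 64-bit hexadecimal is 0xE753102C7FB2558C.
Stored big-endian, the bytes at ascending addresses are E7 53 10 2C 7F B2 55 8C.
Read back as little-endian, the first byte is least significant, giving 0x8C55B27F2C1053E7.

0x8C55B27F2C1053E7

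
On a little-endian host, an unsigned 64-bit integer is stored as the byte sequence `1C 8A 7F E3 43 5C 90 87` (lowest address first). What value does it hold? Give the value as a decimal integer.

Little-endian stores the least-significant byte at the lowest address.
Reassemble most-significant byte first: 87 90 5C 43 E3 7F 8A 1C → 0x87905C43E37F8A1C.
0x87905C43E37F8A1C = 9768409038415956508.

9768409038415956508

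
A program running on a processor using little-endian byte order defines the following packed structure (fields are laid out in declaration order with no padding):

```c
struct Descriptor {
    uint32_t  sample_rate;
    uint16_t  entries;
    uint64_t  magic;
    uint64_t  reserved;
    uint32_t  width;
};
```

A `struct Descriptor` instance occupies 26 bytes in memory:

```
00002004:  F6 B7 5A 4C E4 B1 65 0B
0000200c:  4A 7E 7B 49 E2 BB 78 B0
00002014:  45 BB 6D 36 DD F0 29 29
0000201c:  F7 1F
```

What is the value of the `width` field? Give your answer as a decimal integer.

536291625

`width` follows `sample_rate` (4 B), `entries` (2 B), `magic` (8 B), `reserved` (8 B), so it starts at offset 4 + 2 + 8 + 8 = 22 and occupies 4 bytes.
Bytes at offsets 22..25: 29 29 F7 1F.
Little-endian stores the least-significant byte at the lowest address.
Reassemble most-significant byte first: 1F F7 29 29 → 0x1FF72929.
0x1FF72929 = 536291625.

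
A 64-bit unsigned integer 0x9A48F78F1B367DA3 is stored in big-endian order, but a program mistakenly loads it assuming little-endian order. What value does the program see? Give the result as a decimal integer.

Stored big-endian, the bytes at ascending addresses are 9A 48 F7 8F 1B 36 7D A3.
Read back as little-endian, the first byte is least significant, giving 0xA37D361B8FF7489A.
0xA37D361B8FF7489A = 11780631692278450330.

11780631692278450330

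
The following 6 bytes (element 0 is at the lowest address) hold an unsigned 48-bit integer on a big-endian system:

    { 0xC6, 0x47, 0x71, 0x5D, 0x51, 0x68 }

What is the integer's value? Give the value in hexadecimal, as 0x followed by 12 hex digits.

0xC647715D5168

Big-endian stores the most-significant byte at the lowest address.
The bytes are already most-significant first: 0xC647715D5168.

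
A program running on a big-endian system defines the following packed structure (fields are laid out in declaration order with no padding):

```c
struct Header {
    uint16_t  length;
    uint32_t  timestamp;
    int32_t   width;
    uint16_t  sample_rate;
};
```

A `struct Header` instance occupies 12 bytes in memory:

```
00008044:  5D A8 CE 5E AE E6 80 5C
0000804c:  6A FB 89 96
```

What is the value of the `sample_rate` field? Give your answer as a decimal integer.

35222

`sample_rate` follows `length` (2 B), `timestamp` (4 B), `width` (4 B), so it starts at offset 2 + 4 + 4 = 10 and occupies 2 bytes.
Bytes at offsets 10..11: 89 96.
Big-endian: lowest address holds the most-significant byte.
The bytes are already most-significant first: 0x8996.
0x8996 = 35222.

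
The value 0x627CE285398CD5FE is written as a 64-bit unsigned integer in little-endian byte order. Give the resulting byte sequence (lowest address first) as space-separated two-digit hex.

Split into bytes (most-significant first): 62 7C E2 85 39 8C D5 FE.
In little-endian order the low byte comes first in memory.
So at ascending addresses the bytes are FE D5 8C 39 85 E2 7C 62.

FE D5 8C 39 85 E2 7C 62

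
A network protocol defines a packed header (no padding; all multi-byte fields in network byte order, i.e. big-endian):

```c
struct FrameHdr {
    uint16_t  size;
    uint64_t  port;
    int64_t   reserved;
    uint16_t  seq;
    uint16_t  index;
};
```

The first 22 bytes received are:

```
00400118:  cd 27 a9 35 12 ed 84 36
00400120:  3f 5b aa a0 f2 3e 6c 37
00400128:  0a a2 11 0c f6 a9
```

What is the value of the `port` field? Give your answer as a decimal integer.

12192672377510182747

`port` follows `size` (2 bytes), so it starts at byte offset 2 and occupies 8 bytes.
Bytes at offsets 2..9: A9 35 12 ED 84 36 3F 5B.
Big-endian stores the most-significant byte at the lowest address.
The bytes are already most-significant first: 0xA93512ED84363F5B.
0xA93512ED84363F5B = 12192672377510182747.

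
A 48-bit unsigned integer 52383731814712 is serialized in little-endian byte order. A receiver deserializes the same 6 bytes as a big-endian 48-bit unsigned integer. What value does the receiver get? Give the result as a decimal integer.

61648795182127

52383731814712 in 48-bit hexadecimal is 0x2FA489BA1138.
Stored little-endian, the bytes at ascending addresses are 38 11 BA 89 A4 2F.
Read back as big-endian, the last byte is least significant, giving 0x3811BA89A42F.
0x3811BA89A42F = 61648795182127.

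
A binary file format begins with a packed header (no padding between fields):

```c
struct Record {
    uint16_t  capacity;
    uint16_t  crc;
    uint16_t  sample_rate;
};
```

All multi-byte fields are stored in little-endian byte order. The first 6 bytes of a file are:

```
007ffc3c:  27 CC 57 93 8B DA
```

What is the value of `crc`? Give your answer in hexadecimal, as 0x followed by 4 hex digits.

`crc` follows `capacity` (2 bytes), so it starts at byte offset 2 and occupies 2 bytes.
Bytes at offsets 2..3: 57 93.
Little-endian: lowest address holds the least-significant byte.
Reassemble most-significant byte first: 93 57 → 0x9357.

0x9357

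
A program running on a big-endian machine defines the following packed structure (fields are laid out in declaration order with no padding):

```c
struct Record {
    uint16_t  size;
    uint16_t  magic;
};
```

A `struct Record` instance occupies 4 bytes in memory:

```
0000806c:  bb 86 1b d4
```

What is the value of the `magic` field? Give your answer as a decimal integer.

7124

`magic` follows `size` (2 bytes), so it starts at byte offset 2 and occupies 2 bytes.
Bytes at offsets 2..3: 1B D4.
Big-endian: lowest address holds the most-significant byte.
The bytes are already most-significant first: 0x1BD4.
0x1BD4 = 7124.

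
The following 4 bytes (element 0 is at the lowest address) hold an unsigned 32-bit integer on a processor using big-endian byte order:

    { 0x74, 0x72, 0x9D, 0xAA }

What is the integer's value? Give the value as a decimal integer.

1953668522

Big-endian: lowest address holds the most-significant byte.
The bytes are already most-significant first: 0x74729DAA.
0x74729DAA = 1953668522.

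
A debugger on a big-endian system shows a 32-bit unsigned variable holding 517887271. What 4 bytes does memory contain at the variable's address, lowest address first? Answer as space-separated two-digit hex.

517887271 in hexadecimal, padded to 32 bits, is 0x1EDE5527.
Split into bytes (most-significant first): 1E DE 55 27.
Big-endian stores the most-significant byte at the lowest address.
So the memory order matches the most-significant-first order: 1E DE 55 27.

1E DE 55 27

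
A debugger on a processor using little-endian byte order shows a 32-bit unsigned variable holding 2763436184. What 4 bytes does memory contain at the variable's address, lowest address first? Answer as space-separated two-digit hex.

2763436184 in hexadecimal, padded to 32 bits, is 0xA4B6B098.
Split into bytes (most-significant first): A4 B6 B0 98.
Little-endian: lowest address holds the least-significant byte.
So at ascending addresses the bytes are 98 B0 B6 A4.

98 B0 B6 A4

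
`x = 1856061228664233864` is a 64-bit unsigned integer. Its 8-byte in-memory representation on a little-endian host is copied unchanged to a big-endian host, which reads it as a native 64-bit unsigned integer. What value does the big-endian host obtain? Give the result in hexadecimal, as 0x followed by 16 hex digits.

0x881FE887DA0DC219

1856061228664233864 in 64-bit hexadecimal is 0x19C20DDA87E81F88.
Stored little-endian, the bytes at ascending addresses are 88 1F E8 87 DA 0D C2 19.
Read back as big-endian, the last byte is least significant, giving 0x881FE887DA0DC219.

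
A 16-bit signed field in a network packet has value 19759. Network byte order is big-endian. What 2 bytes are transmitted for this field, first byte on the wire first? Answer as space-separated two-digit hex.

4D 2F

19759 in hexadecimal, padded to 16 bits, is 0x4D2F.
Split into bytes (most-significant first): 4D 2F.
In big-endian order the high byte comes first in memory.
So the memory order matches the most-significant-first order: 4D 2F.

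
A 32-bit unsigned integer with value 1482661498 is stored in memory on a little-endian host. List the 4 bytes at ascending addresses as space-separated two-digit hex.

7A 9E 5F 58

1482661498 in hexadecimal, padded to 32 bits, is 0x585F9E7A.
Split into bytes (most-significant first): 58 5F 9E 7A.
In little-endian order the low byte comes first in memory.
So at ascending addresses the bytes are 7A 9E 5F 58.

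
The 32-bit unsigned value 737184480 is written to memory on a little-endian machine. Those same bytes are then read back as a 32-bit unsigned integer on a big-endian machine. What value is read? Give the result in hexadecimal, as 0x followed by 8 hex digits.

0xE08AF02B

737184480 in 32-bit hexadecimal is 0x2BF08AE0.
Stored little-endian, the bytes at ascending addresses are E0 8A F0 2B.
Read back as big-endian, the last byte is least significant, giving 0xE08AF02B.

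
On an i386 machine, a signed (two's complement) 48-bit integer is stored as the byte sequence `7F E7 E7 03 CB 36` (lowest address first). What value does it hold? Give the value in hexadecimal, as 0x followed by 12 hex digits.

In little-endian order the low byte comes first in memory.
Reassemble most-significant byte first: 36 CB 03 E7 E7 7F → 0x36CB03E7E77F.

0x36CB03E7E77F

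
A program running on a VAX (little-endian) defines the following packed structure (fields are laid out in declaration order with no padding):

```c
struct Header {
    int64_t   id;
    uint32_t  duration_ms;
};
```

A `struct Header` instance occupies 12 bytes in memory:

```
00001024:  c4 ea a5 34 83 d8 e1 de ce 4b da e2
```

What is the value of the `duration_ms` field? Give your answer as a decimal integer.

`duration_ms` follows `id` (8 bytes), so it starts at byte offset 8 and occupies 4 bytes.
Bytes at offsets 8..11: CE 4B DA E2.
Little-endian: lowest address holds the least-significant byte.
Reassemble most-significant byte first: E2 DA 4B CE → 0xE2DA4BCE.
0xE2DA4BCE = 3805957070.

3805957070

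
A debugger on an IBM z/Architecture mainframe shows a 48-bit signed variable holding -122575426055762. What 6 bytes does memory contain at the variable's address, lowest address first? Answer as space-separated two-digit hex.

90 84 AF 45 91 AE

Two's complement of -122575426055762 in 48 bits: 122575426055762 = 0x6F7B50BA6E52; invert → 0x9084AF4591AD; add 1 → 0x9084AF4591AE.
Split into bytes (most-significant first): 90 84 AF 45 91 AE.
Big-endian stores the most-significant byte at the lowest address.
So the memory order matches the most-significant-first order: 90 84 AF 45 91 AE.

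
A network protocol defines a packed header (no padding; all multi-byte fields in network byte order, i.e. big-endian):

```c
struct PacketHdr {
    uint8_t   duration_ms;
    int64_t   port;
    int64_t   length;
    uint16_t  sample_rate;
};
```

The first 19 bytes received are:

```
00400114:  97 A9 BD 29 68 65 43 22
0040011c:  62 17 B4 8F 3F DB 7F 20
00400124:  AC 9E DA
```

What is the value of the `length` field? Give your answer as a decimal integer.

`length` follows `duration_ms` (1 B), `port` (8 B), so it starts at offset 1 + 8 = 9 and occupies 8 bytes.
Bytes at offsets 9..16: 17 B4 8F 3F DB 7F 20 AC.
Big-endian stores the most-significant byte at the lowest address.
The bytes are already most-significant first: 0x17B48F3FDB7F20AC.
0x17B48F3FDB7F20AC = 1708147663108513964.

1708147663108513964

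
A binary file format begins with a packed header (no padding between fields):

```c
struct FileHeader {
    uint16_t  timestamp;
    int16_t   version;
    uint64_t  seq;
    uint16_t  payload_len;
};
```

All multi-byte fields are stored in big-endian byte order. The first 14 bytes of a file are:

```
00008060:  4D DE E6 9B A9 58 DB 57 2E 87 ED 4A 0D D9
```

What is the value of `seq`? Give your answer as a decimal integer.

`seq` follows `timestamp` (2 B), `version` (2 B), so it starts at offset 2 + 2 = 4 and occupies 8 bytes.
Bytes at offsets 4..11: A9 58 DB 57 2E 87 ED 4A.
Big-endian stores the most-significant byte at the lowest address.
The bytes are already most-significant first: 0xA958DB572E87ED4A.
0xA958DB572E87ED4A = 12202744357849656650.

12202744357849656650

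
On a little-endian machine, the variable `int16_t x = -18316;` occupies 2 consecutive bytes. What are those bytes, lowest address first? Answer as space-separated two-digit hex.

74 B8

Two's complement of -18316 in 16 bits: 18316 = 0x478C; invert → 0xB873; add 1 → 0xB874.
Split into bytes (most-significant first): B8 74.
Little-endian: lowest address holds the least-significant byte.
So at ascending addresses the bytes are 74 B8.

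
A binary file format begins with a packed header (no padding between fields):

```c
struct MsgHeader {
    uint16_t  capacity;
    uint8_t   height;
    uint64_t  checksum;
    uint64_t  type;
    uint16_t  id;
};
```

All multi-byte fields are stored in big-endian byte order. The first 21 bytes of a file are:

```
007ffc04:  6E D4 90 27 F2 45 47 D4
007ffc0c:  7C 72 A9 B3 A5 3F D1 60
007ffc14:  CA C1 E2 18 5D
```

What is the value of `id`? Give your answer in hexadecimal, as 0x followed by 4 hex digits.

`id` follows `capacity` (2 B), `height` (1 B), `checksum` (8 B), `type` (8 B), so it starts at offset 2 + 1 + 8 + 8 = 19 and occupies 2 bytes.
Bytes at offsets 19..20: 18 5D.
In big-endian order the high byte comes first in memory.
The bytes are already most-significant first: 0x185D.

0x185D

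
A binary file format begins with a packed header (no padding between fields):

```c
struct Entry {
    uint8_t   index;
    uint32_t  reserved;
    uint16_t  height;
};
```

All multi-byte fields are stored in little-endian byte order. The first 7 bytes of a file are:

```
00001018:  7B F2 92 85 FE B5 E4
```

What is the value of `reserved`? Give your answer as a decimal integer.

`reserved` follows `index` (1 byte), so it starts at byte offset 1 and occupies 4 bytes.
Bytes at offsets 1..4: F2 92 85 FE.
Little-endian stores the least-significant byte at the lowest address.
Reassemble most-significant byte first: FE 85 92 F2 → 0xFE8592F2.
0xFE8592F2 = 4270166770.

4270166770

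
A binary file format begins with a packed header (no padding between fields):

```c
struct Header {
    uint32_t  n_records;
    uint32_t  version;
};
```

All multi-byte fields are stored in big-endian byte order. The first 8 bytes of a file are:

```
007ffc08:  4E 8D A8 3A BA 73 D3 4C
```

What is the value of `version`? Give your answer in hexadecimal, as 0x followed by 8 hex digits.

0xBA73D34C

`version` follows `n_records` (4 bytes), so it starts at byte offset 4 and occupies 4 bytes.
Bytes at offsets 4..7: BA 73 D3 4C.
Big-endian stores the most-significant byte at the lowest address.
The bytes are already most-significant first: 0xBA73D34C.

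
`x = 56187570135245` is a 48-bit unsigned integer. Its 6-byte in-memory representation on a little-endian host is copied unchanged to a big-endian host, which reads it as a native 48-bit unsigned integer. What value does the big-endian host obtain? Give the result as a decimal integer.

226087752702515

56187570135245 in 48-bit hexadecimal is 0x331A3028A0CD.
Stored little-endian, the bytes at ascending addresses are CD A0 28 30 1A 33.
Read back as big-endian, the last byte is least significant, giving 0xCDA028301A33.
0xCDA028301A33 = 226087752702515.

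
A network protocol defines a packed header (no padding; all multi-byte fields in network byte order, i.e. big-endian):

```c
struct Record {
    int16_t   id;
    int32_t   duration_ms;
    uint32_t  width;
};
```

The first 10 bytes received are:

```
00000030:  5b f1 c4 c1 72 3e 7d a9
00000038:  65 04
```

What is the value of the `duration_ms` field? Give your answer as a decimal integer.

`duration_ms` follows `id` (2 bytes), so it starts at byte offset 2 and occupies 4 bytes.
Bytes at offsets 2..5: C4 C1 72 3E.
In big-endian order the high byte comes first in memory.
The bytes are already most-significant first: 0xC4C1723E.
Top bit is set, so as a signed 32-bit value this is 0xC4C1723E − 2^32 = -993955266.

-993955266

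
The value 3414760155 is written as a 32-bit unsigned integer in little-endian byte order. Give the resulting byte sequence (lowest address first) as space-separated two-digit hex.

DB 1A 89 CB

3414760155 in hexadecimal, padded to 32 bits, is 0xCB891ADB.
Split into bytes (most-significant first): CB 89 1A DB.
Little-endian: lowest address holds the least-significant byte.
So at ascending addresses the bytes are DB 1A 89 CB.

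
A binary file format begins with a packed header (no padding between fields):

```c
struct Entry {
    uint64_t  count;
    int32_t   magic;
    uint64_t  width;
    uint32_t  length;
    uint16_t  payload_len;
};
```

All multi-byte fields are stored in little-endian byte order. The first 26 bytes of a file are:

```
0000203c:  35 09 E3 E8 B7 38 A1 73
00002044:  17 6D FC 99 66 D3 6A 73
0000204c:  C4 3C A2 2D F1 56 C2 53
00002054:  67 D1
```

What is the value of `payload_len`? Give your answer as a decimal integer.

53607

`payload_len` follows `count` (8 B), `magic` (4 B), `width` (8 B), `length` (4 B), so it starts at offset 8 + 4 + 8 + 4 = 24 and occupies 2 bytes.
Bytes at offsets 24..25: 67 D1.
Little-endian stores the least-significant byte at the lowest address.
Reassemble most-significant byte first: D1 67 → 0xD167.
0xD167 = 53607.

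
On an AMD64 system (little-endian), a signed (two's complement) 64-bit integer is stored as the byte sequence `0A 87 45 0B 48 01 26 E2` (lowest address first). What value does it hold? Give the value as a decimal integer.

In little-endian order the low byte comes first in memory.
Reassemble most-significant byte first: E2 26 01 48 0B 45 87 0A → 0xE22601480B45870A.
Top bit is set, so as a signed 64-bit value this is 0xE22601480B45870A − 2^64 = -2151030363084454134.

-2151030363084454134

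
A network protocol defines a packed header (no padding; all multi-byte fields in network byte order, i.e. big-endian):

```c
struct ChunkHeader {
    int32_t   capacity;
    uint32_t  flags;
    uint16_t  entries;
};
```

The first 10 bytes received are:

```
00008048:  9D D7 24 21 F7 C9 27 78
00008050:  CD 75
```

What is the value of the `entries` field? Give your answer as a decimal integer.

`entries` follows `capacity` (4 B), `flags` (4 B), so it starts at offset 4 + 4 = 8 and occupies 2 bytes.
Bytes at offsets 8..9: CD 75.
Big-endian: lowest address holds the most-significant byte.
The bytes are already most-significant first: 0xCD75.
0xCD75 = 52597.

52597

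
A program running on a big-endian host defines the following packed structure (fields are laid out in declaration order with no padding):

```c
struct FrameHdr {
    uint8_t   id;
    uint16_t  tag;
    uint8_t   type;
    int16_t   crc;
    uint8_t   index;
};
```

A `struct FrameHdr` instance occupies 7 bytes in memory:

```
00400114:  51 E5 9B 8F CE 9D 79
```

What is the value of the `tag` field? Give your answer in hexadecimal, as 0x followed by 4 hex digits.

0xE59B

`tag` follows `id` (1 byte), so it starts at byte offset 1 and occupies 2 bytes.
Bytes at offsets 1..2: E5 9B.
Big-endian: lowest address holds the most-significant byte.
The bytes are already most-significant first: 0xE59B.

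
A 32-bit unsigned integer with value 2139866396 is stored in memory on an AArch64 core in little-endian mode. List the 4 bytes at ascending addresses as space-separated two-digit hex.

2139866396 in hexadecimal, padded to 32 bits, is 0x7F8BC51C.
Split into bytes (most-significant first): 7F 8B C5 1C.
Little-endian stores the least-significant byte at the lowest address.
So at ascending addresses the bytes are 1C C5 8B 7F.

1C C5 8B 7F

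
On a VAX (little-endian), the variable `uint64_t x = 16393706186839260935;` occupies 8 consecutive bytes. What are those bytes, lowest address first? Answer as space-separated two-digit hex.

16393706186839260935 in hexadecimal, padded to 64 bits, is 0xE38224EB5AAD7F07.
Split into bytes (most-significant first): E3 82 24 EB 5A AD 7F 07.
Little-endian stores the least-significant byte at the lowest address.
So at ascending addresses the bytes are 07 7F AD 5A EB 24 82 E3.

07 7F AD 5A EB 24 82 E3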